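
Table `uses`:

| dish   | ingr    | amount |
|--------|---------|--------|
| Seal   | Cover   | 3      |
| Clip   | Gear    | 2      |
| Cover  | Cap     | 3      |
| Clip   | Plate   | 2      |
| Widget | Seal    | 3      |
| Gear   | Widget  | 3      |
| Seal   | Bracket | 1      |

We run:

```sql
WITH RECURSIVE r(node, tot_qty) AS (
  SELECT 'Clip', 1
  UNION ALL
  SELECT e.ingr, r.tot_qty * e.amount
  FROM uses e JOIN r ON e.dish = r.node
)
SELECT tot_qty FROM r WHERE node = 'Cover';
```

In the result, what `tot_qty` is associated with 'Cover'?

Base: (Clip, tot_qty=1).
Iteration 1: components of {Clip} -> Gear = 1*2 = 2, Plate = 1*2 = 2.
Iteration 2: components of {Gear,Plate} -> Widget = 2*3 = 6.
Iteration 3: components of {Widget} -> Seal = 6*3 = 18.
Iteration 4: components of {Seal} -> Bracket = 18*1 = 18, Cover = 18*3 = 54.
Iteration 5: components of {Bracket,Cover} -> Cap = 54*3 = 162.
Iteration 6: no further components; recursion stops.

54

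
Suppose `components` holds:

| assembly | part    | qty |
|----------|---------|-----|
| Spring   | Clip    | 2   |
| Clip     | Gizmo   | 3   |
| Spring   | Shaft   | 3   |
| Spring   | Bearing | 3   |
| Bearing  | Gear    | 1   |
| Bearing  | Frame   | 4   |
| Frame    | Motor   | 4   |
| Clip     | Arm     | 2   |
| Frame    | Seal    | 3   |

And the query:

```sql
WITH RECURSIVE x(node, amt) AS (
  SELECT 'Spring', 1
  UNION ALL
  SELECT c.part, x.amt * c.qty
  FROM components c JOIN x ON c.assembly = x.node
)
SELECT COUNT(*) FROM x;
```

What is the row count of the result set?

Base: (Spring, amt=1).
Iteration 1: components of {Spring} -> Bearing = 1*3 = 3, Clip = 1*2 = 2, Shaft = 1*3 = 3.
Iteration 2: components of {Bearing,Clip,Shaft} -> Arm = 2*2 = 4, Frame = 3*4 = 12, Gear = 3*1 = 3, Gizmo = 2*3 = 6.
Iteration 3: components of {Arm,Frame,Gear,Gizmo} -> Motor = 12*4 = 48, Seal = 12*3 = 36.
Iteration 4: no further components; recursion stops.
Total rows emitted: 10.

10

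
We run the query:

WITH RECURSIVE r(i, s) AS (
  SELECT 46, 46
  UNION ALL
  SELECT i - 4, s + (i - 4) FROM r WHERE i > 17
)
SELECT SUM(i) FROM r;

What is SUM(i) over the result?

Base: i=46, s=46.
Iteration 1: 46 > 17 holds -> i = 46 - 4 = 42, s = 46 + 42 = 88.
Iteration 2: 42 > 17 holds -> i = 42 - 4 = 38, s = 88 + 38 = 126.
Iteration 3: 38 > 17 holds -> i = 38 - 4 = 34, s = 126 + 34 = 160.
Iteration 4: 34 > 17 holds -> i = 34 - 4 = 30, s = 160 + 30 = 190.
Iteration 5: 30 > 17 holds -> i = 30 - 4 = 26, s = 190 + 26 = 216.
Iteration 6: 26 > 17 holds -> i = 26 - 4 = 22, s = 216 + 22 = 238.
Iteration 7: 22 > 17 holds -> i = 22 - 4 = 18, s = 238 + 18 = 256.
Iteration 8: 18 > 17 holds -> i = 18 - 4 = 14, s = 256 + 14 = 270.
Iteration 9: 14 > 17 fails; recursion stops.
SUM(i) = 46 + 42 + 38 + 34 + 30 + 26 + 22 + 18 + 14 = 270.

270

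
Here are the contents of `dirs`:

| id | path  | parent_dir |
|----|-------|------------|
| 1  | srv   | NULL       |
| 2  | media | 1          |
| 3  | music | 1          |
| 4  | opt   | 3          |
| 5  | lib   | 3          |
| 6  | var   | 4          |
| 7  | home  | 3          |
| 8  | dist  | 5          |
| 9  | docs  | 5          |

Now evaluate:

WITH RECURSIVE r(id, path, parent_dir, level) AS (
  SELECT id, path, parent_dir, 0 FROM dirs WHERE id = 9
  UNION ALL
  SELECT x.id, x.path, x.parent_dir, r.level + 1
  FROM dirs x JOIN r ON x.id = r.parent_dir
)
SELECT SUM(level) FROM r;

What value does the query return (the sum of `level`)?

6

Base: id=9 (docs), parent_dir=5, level 0.
Iteration 1: join on id=5 -> lib (id 5, parent_dir=3, level 1).
Iteration 2: join on id=3 -> music (id 3, parent_dir=1, level 2).
Iteration 3: join on id=1 -> srv (id 1, parent_dir=NULL, level 3).
Iteration 4: parent_dir is NULL; no match; recursion stops.
SUM(level) = 0 + 1 + 2 + 3 = 6.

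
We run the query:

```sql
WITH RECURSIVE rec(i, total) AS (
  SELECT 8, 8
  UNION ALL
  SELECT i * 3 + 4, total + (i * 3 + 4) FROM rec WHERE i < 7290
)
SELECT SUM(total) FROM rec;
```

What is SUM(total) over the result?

Base: i=8, total=8.
Iteration 1: 8 < 7290 holds -> i = 8 * 3 + 4 = 28, total = 8 + 28 = 36.
Iteration 2: 28 < 7290 holds -> i = 28 * 3 + 4 = 88, total = 36 + 88 = 124.
Iteration 3: 88 < 7290 holds -> i = 88 * 3 + 4 = 268, total = 124 + 268 = 392.
Iteration 4: 268 < 7290 holds -> i = 268 * 3 + 4 = 808, total = 392 + 808 = 1200.
Iteration 5: 808 < 7290 holds -> i = 808 * 3 + 4 = 2428, total = 1200 + 2428 = 3628.
Iteration 6: 2428 < 7290 holds -> i = 2428 * 3 + 4 = 7288, total = 3628 + 7288 = 10916.
Iteration 7: 7288 < 7290 holds -> i = 7288 * 3 + 4 = 21868, total = 10916 + 21868 = 32784.
Iteration 8: 21868 < 7290 fails; recursion stops.
SUM(total) = 8 + 36 + 124 + 392 + 1200 + 3628 + 10916 + 32784 = 49088.

49088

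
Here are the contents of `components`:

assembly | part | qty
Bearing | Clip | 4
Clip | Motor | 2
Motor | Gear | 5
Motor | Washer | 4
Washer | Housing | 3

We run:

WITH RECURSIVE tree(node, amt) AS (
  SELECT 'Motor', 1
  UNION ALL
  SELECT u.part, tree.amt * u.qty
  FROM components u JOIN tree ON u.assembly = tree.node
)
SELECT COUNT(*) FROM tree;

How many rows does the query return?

4

Base: (Motor, amt=1).
Iteration 1: components of {Motor} -> Gear = 1*5 = 5, Washer = 1*4 = 4.
Iteration 2: components of {Gear,Washer} -> Housing = 4*3 = 12.
Iteration 3: no further components; recursion stops.
Total rows emitted: 4.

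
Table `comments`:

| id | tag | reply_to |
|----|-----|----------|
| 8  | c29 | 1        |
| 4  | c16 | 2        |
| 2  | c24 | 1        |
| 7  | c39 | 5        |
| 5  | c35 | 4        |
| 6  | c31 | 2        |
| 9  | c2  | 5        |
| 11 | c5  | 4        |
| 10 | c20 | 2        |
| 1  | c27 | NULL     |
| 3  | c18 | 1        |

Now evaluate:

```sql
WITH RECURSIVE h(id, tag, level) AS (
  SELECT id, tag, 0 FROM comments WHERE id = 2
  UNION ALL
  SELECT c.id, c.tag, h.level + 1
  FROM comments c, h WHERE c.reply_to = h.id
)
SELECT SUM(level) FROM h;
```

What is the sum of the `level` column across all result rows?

Base: id=2 (c24) at level 0.
Iteration 1: rows with reply_to in {2} -> c16 (id 4, level 1), c31 (id 6, level 1), c20 (id 10, level 1).
Iteration 2: rows with reply_to in {4,6,10} -> c35 (id 5, level 2), c5 (id 11, level 2).
Iteration 3: rows with reply_to in {5,11} -> c39 (id 7, level 3), c2 (id 9, level 3).
Iteration 4: no rows with reply_to in {7,9}; recursion stops.
SUM(level) = 0 + 1 + 1 + 1 + 2 + 2 + 3 + 3 = 13.

13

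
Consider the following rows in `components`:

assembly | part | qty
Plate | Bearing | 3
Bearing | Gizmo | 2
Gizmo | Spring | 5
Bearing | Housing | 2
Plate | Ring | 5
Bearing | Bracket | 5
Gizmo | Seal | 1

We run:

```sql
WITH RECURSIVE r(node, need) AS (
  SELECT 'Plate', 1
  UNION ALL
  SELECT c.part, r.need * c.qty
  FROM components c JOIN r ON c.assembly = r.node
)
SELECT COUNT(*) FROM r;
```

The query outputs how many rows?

Base: (Plate, need=1).
Iteration 1: components of {Plate} -> Bearing = 1*3 = 3, Ring = 1*5 = 5.
Iteration 2: components of {Bearing,Ring} -> Bracket = 3*5 = 15, Gizmo = 3*2 = 6, Housing = 3*2 = 6.
Iteration 3: components of {Bracket,Gizmo,Housing} -> Seal = 6*1 = 6, Spring = 6*5 = 30.
Iteration 4: no further components; recursion stops.
Total rows emitted: 8.

8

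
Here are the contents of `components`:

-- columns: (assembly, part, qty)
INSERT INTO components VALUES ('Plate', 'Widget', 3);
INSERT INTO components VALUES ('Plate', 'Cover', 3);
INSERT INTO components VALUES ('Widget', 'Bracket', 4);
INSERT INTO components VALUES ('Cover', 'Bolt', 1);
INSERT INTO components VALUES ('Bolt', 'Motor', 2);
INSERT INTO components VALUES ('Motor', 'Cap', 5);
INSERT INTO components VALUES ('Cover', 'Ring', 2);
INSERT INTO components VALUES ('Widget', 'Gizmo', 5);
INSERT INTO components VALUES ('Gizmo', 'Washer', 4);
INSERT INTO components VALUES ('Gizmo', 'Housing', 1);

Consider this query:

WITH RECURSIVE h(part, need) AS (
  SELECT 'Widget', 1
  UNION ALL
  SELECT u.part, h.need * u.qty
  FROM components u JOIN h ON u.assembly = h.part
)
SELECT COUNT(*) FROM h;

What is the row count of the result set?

5

Base: (Widget, need=1).
Iteration 1: components of {Widget} -> Bracket = 1*4 = 4, Gizmo = 1*5 = 5.
Iteration 2: components of {Bracket,Gizmo} -> Housing = 5*1 = 5, Washer = 5*4 = 20.
Iteration 3: no further components; recursion stops.
Total rows emitted: 5.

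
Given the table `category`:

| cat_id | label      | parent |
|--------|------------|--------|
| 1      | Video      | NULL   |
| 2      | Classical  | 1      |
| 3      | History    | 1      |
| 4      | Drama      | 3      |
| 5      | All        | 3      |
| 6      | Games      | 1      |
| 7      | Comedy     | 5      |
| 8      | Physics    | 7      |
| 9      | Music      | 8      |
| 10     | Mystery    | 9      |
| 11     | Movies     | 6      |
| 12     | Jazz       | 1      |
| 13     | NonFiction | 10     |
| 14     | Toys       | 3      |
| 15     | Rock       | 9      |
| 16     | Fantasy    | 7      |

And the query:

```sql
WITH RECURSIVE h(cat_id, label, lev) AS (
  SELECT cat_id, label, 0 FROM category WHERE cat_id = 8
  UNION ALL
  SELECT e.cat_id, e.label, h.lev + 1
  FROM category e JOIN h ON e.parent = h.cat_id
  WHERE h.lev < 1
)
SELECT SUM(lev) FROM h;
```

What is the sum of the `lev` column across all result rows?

Base: cat_id=8 (Physics) at lev 0.
Iteration 1: rows with parent in {8} -> Music (id 9, lev 1).
Iteration 2: lev < 1 fails for all current rows; recursion stops.
SUM(lev) = 0 + 1 = 1.

1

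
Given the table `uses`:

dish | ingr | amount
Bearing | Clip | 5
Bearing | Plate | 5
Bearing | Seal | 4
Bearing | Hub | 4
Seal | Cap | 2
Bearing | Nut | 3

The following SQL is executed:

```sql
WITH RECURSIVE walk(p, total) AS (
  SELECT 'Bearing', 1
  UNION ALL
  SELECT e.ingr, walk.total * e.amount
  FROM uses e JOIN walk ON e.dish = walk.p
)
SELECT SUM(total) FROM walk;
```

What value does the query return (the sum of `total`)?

Base: (Bearing, total=1).
Iteration 1: components of {Bearing} -> Clip = 1*5 = 5, Hub = 1*4 = 4, Nut = 1*3 = 3, Plate = 1*5 = 5, Seal = 1*4 = 4.
Iteration 2: components of {Clip,Hub,Nut,Plate,Seal} -> Cap = 4*2 = 8.
Iteration 3: no further components; recursion stops.
SUM(total) = 1 + 5 + 5 + 4 + 4 + 3 + 8 = 30.

30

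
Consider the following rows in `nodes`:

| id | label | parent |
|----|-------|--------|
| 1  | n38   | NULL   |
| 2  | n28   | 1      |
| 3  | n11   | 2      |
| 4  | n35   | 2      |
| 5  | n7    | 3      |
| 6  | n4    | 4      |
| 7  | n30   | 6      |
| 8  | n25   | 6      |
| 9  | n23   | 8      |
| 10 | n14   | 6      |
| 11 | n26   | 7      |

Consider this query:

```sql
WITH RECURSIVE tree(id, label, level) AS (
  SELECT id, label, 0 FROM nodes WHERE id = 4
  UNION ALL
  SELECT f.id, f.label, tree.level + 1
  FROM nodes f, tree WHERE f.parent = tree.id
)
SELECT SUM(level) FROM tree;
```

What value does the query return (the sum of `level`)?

13

Base: id=4 (n35) at level 0.
Iteration 1: rows with parent in {4} -> n4 (id 6, level 1).
Iteration 2: rows with parent in {6} -> n30 (id 7, level 2), n25 (id 8, level 2), n14 (id 10, level 2).
Iteration 3: rows with parent in {7,8,10} -> n23 (id 9, level 3), n26 (id 11, level 3).
Iteration 4: no rows with parent in {9,11}; recursion stops.
SUM(level) = 0 + 1 + 2 + 2 + 2 + 3 + 3 = 13.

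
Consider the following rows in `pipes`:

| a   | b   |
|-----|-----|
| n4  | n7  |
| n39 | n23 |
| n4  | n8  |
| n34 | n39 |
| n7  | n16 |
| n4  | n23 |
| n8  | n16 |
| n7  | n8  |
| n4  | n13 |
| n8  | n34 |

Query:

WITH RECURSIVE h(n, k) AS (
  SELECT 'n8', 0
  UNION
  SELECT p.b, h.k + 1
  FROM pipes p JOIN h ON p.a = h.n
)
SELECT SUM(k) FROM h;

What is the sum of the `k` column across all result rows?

Base: (n8, k=0).
Iteration 1: edges from {n8} -> (n16, k=1), (n34, k=1).
Iteration 2: edges from {n16,n34} -> (n39, k=2).
Iteration 3: edges from {n39} -> (n23, k=3).
Iteration 4: no outgoing edges from {n23}; recursion stops.
SUM(k) = 0 + 1 + 1 + 2 + 3 = 7.

7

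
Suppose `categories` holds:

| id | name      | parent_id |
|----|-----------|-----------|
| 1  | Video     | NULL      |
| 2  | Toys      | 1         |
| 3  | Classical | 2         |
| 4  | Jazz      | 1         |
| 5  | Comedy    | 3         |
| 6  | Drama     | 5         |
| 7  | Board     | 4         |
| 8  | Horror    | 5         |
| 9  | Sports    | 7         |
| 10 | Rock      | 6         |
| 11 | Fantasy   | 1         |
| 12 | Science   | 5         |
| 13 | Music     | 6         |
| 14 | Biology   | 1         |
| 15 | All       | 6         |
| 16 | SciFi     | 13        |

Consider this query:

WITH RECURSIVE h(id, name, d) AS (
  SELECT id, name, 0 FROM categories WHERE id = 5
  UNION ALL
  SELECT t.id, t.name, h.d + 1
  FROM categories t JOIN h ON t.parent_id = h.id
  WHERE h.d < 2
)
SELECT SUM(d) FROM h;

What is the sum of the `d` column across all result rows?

Base: id=5 (Comedy) at d 0.
Iteration 1: rows with parent_id in {5} -> Drama (id 6, d 1), Horror (id 8, d 1), Science (id 12, d 1).
Iteration 2: rows with parent_id in {6,8,12} -> Rock (id 10, d 2), Music (id 13, d 2), All (id 15, d 2).
Iteration 3: d < 2 fails for all current rows; recursion stops.
SUM(d) = 0 + 1 + 1 + 1 + 2 + 2 + 2 = 9.

9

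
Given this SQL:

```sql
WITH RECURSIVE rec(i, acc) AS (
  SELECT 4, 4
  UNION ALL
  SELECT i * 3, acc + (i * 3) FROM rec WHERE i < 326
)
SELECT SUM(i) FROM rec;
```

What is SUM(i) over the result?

1456

Base: i=4, acc=4.
Iteration 1: 4 < 326 holds -> i = 4 * 3 = 12, acc = 4 + 12 = 16.
Iteration 2: 12 < 326 holds -> i = 12 * 3 = 36, acc = 16 + 36 = 52.
Iteration 3: 36 < 326 holds -> i = 36 * 3 = 108, acc = 52 + 108 = 160.
Iteration 4: 108 < 326 holds -> i = 108 * 3 = 324, acc = 160 + 324 = 484.
Iteration 5: 324 < 326 holds -> i = 324 * 3 = 972, acc = 484 + 972 = 1456.
Iteration 6: 972 < 326 fails; recursion stops.
SUM(i) = 4 + 12 + 36 + 108 + 324 + 972 = 1456.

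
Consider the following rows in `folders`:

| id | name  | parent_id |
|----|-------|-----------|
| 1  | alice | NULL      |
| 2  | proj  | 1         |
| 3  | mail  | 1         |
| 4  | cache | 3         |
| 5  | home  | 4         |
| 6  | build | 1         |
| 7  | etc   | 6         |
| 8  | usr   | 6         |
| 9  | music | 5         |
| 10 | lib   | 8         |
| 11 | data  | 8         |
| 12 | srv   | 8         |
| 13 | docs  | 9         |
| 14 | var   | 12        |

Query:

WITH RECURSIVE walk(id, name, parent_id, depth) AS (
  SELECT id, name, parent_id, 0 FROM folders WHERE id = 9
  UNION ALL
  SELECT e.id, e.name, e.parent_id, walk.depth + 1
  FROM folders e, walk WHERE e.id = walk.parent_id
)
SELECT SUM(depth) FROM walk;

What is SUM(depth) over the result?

10

Base: id=9 (music), parent_id=5, depth 0.
Iteration 1: join on id=5 -> home (id 5, parent_id=4, depth 1).
Iteration 2: join on id=4 -> cache (id 4, parent_id=3, depth 2).
Iteration 3: join on id=3 -> mail (id 3, parent_id=1, depth 3).
Iteration 4: join on id=1 -> alice (id 1, parent_id=NULL, depth 4).
Iteration 5: parent_id is NULL; no match; recursion stops.
SUM(depth) = 0 + 1 + 2 + 3 + 4 = 10.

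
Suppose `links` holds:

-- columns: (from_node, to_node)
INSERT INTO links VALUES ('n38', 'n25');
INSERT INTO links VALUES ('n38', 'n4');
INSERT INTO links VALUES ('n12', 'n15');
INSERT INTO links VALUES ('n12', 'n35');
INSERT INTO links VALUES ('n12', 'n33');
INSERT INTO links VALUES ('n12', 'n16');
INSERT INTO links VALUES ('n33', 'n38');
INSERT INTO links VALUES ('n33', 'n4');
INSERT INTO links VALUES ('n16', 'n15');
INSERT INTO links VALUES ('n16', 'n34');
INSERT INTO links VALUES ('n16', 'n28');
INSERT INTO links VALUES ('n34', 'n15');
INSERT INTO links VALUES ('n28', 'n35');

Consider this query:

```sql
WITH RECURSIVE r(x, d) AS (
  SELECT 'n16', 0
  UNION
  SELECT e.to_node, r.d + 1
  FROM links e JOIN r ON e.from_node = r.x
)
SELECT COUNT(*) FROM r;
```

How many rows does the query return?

6

Base: (n16, d=0).
Iteration 1: edges from {n16} -> (n15, d=1), (n28, d=1), (n34, d=1).
Iteration 2: edges from {n15,n28,n34} -> (n15, d=2), (n35, d=2).
Iteration 3: no outgoing edges from {n15,n35}; recursion stops.
Total rows emitted: 6.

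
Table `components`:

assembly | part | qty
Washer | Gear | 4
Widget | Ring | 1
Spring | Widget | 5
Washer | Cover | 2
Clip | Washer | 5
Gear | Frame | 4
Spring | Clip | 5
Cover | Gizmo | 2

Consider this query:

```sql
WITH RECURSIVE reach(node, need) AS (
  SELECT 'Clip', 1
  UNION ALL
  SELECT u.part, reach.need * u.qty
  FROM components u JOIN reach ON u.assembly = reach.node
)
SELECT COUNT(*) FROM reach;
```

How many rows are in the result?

Base: (Clip, need=1).
Iteration 1: components of {Clip} -> Washer = 1*5 = 5.
Iteration 2: components of {Washer} -> Cover = 5*2 = 10, Gear = 5*4 = 20.
Iteration 3: components of {Cover,Gear} -> Frame = 20*4 = 80, Gizmo = 10*2 = 20.
Iteration 4: no further components; recursion stops.
Total rows emitted: 6.

6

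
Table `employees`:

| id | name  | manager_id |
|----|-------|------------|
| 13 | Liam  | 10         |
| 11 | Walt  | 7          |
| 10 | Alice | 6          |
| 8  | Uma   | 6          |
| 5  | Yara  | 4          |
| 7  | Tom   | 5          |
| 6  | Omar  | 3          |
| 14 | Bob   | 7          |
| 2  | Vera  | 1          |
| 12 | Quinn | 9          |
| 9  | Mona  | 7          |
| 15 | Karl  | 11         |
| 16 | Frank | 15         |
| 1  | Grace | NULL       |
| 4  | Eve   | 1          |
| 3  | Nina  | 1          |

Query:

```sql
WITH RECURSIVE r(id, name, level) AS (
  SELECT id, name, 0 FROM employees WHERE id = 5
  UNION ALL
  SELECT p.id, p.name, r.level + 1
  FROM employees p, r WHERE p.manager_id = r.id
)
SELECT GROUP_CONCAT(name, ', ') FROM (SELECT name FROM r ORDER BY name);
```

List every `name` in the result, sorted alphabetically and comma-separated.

Base: id=5 (Yara) at level 0.
Iteration 1: rows with manager_id in {5} -> Tom (id 7, level 1).
Iteration 2: rows with manager_id in {7} -> Mona (id 9, level 2), Walt (id 11, level 2), Bob (id 14, level 2).
Iteration 3: rows with manager_id in {9,11,14} -> Quinn (id 12, level 3), Karl (id 15, level 3).
Iteration 4: rows with manager_id in {12,15} -> Frank (id 16, level 4).
Iteration 5: no rows with manager_id in {16}; recursion stops.

Bob, Frank, Karl, Mona, Quinn, Tom, Walt, Yara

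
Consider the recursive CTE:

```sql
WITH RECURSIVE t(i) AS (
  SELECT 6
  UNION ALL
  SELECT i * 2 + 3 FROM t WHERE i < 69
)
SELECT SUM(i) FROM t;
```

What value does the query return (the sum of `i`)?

123

Base: i=6.
Iteration 1: 6 < 69 holds -> i = 6 * 2 + 3 = 15.
Iteration 2: 15 < 69 holds -> i = 15 * 2 + 3 = 33.
Iteration 3: 33 < 69 holds -> i = 33 * 2 + 3 = 69.
Iteration 4: 69 < 69 fails; recursion stops.
SUM(i) = 6 + 15 + 33 + 69 = 123.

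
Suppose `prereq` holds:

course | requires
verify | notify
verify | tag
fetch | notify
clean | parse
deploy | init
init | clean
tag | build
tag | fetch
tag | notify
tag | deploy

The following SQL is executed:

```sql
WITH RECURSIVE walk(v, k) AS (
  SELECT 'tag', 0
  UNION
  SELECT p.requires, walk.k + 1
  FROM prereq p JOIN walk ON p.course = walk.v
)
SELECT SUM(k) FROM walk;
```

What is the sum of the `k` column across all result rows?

Base: (tag, k=0).
Iteration 1: edges from {tag} -> (build, k=1), (deploy, k=1), (fetch, k=1), (notify, k=1).
Iteration 2: edges from {build,deploy,fetch,notify} -> (init, k=2), (notify, k=2).
Iteration 3: edges from {init,notify} -> (clean, k=3).
Iteration 4: edges from {clean} -> (parse, k=4).
Iteration 5: no outgoing edges from {parse}; recursion stops.
SUM(k) = 0 + 1 + 1 + 1 + 1 + 2 + 2 + 3 + 4 = 15.

15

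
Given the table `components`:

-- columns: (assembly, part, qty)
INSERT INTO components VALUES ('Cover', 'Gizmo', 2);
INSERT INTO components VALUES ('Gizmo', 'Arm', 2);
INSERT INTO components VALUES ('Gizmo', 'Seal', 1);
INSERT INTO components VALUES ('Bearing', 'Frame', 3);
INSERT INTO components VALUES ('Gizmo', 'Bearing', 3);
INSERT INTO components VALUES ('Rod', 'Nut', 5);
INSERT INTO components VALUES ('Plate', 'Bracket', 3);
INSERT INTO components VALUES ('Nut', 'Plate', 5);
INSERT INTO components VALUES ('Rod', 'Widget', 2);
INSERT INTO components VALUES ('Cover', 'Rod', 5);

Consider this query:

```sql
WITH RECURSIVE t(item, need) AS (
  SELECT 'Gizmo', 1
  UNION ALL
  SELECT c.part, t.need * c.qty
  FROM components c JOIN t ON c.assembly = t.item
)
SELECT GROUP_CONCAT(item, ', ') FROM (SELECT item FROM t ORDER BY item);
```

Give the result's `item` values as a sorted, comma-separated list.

Base: (Gizmo, need=1).
Iteration 1: components of {Gizmo} -> Arm = 1*2 = 2, Bearing = 1*3 = 3, Seal = 1*1 = 1.
Iteration 2: components of {Arm,Bearing,Seal} -> Frame = 3*3 = 9.
Iteration 3: no further components; recursion stops.

Arm, Bearing, Frame, Gizmo, Seal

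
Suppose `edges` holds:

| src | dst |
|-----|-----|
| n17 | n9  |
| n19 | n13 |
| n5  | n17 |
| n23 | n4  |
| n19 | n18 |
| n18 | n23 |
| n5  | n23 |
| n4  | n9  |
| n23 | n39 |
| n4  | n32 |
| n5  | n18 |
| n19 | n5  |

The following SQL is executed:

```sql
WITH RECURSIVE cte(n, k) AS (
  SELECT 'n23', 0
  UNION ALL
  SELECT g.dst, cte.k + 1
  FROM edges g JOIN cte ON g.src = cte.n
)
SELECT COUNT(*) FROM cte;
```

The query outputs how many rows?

Base: (n23, k=0).
Iteration 1: edges from {n23} -> (n39, k=1), (n4, k=1).
Iteration 2: edges from {n39,n4} -> (n32, k=2), (n9, k=2).
Iteration 3: no outgoing edges from {n32,n9}; recursion stops.
Total rows emitted: 5.

5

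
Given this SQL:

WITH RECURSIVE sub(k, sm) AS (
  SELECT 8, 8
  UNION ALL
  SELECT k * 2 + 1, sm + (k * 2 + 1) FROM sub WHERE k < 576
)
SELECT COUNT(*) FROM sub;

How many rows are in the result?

8

Base: k=8, sm=8.
Iteration 1: 8 < 576 holds -> k = 8 * 2 + 1 = 17, sm = 8 + 17 = 25.
Iteration 2: 17 < 576 holds -> k = 17 * 2 + 1 = 35, sm = 25 + 35 = 60.
Iteration 3: 35 < 576 holds -> k = 35 * 2 + 1 = 71, sm = 60 + 71 = 131.
Iteration 4: 71 < 576 holds -> k = 71 * 2 + 1 = 143, sm = 131 + 143 = 274.
Iteration 5: 143 < 576 holds -> k = 143 * 2 + 1 = 287, sm = 274 + 287 = 561.
Iteration 6: 287 < 576 holds -> k = 287 * 2 + 1 = 575, sm = 561 + 575 = 1136.
Iteration 7: 575 < 576 holds -> k = 575 * 2 + 1 = 1151, sm = 1136 + 1151 = 2287.
Iteration 8: 1151 < 576 fails; recursion stops.
Total rows emitted: 8.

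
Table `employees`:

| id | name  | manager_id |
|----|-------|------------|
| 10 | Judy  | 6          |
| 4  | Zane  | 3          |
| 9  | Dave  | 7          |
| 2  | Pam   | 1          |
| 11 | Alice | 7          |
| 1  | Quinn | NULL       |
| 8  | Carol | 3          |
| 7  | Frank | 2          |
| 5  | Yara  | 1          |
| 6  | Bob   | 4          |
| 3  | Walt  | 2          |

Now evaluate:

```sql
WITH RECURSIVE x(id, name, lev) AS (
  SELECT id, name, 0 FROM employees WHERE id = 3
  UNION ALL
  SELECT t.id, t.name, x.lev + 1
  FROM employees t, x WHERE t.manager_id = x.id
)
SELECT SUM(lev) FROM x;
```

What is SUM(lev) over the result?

Base: id=3 (Walt) at lev 0.
Iteration 1: rows with manager_id in {3} -> Zane (id 4, lev 1), Carol (id 8, lev 1).
Iteration 2: rows with manager_id in {4,8} -> Bob (id 6, lev 2).
Iteration 3: rows with manager_id in {6} -> Judy (id 10, lev 3).
Iteration 4: no rows with manager_id in {10}; recursion stops.
SUM(lev) = 0 + 1 + 1 + 2 + 3 = 7.

7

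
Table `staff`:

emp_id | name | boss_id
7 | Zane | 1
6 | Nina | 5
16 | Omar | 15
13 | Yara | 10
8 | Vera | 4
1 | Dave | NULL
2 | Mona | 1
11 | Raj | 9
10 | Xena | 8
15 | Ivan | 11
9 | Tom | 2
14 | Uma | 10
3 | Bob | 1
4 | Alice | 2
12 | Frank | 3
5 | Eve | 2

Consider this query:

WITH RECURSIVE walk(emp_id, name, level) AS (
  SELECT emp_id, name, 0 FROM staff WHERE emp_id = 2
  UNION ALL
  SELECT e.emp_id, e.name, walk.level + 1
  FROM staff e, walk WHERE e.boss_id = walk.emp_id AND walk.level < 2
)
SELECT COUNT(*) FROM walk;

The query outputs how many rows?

7

Base: emp_id=2 (Mona) at level 0.
Iteration 1: rows with boss_id in {2} -> Alice (id 4, level 1), Eve (id 5, level 1), Tom (id 9, level 1).
Iteration 2: rows with boss_id in {4,5,9} -> Nina (id 6, level 2), Vera (id 8, level 2), Raj (id 11, level 2).
Iteration 3: level < 2 fails for all current rows; recursion stops.
Total rows emitted: 7.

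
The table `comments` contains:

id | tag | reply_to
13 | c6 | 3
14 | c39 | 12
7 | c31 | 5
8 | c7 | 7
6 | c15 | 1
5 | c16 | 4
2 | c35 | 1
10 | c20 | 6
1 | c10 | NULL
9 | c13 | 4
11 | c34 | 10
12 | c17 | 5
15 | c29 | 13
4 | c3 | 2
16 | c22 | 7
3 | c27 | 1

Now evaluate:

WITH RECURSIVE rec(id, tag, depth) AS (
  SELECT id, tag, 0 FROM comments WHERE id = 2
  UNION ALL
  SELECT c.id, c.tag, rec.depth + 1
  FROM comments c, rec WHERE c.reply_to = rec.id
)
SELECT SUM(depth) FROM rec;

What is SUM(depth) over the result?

Base: id=2 (c35) at depth 0.
Iteration 1: rows with reply_to in {2} -> c3 (id 4, depth 1).
Iteration 2: rows with reply_to in {4} -> c16 (id 5, depth 2), c13 (id 9, depth 2).
Iteration 3: rows with reply_to in {5,9} -> c31 (id 7, depth 3), c17 (id 12, depth 3).
Iteration 4: rows with reply_to in {7,12} -> c7 (id 8, depth 4), c39 (id 14, depth 4), c22 (id 16, depth 4).
Iteration 5: no rows with reply_to in {8,14,16}; recursion stops.
SUM(depth) = 0 + 1 + 2 + 2 + 3 + 3 + 4 + 4 + 4 = 23.

23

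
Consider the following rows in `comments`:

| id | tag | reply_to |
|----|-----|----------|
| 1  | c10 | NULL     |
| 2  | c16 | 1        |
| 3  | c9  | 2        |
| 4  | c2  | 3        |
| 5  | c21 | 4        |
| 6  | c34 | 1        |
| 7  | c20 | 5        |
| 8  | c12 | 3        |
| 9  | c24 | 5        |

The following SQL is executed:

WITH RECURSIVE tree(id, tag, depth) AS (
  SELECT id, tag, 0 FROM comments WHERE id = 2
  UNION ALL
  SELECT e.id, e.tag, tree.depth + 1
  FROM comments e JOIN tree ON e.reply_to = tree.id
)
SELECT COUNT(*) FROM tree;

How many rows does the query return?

Base: id=2 (c16) at depth 0.
Iteration 1: rows with reply_to in {2} -> c9 (id 3, depth 1).
Iteration 2: rows with reply_to in {3} -> c2 (id 4, depth 2), c12 (id 8, depth 2).
Iteration 3: rows with reply_to in {4,8} -> c21 (id 5, depth 3).
Iteration 4: rows with reply_to in {5} -> c20 (id 7, depth 4), c24 (id 9, depth 4).
Iteration 5: no rows with reply_to in {7,9}; recursion stops.
Total rows emitted: 7.

7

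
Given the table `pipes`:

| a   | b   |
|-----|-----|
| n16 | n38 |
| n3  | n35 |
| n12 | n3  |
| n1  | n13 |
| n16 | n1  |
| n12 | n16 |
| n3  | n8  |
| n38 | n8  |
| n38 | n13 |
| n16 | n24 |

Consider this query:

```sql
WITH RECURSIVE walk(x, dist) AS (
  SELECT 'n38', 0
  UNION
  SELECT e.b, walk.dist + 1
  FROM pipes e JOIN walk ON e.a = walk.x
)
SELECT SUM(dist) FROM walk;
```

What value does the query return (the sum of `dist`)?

2

Base: (n38, dist=0).
Iteration 1: edges from {n38} -> (n13, dist=1), (n8, dist=1).
Iteration 2: no outgoing edges from {n13,n8}; recursion stops.
SUM(dist) = 0 + 1 + 1 = 2.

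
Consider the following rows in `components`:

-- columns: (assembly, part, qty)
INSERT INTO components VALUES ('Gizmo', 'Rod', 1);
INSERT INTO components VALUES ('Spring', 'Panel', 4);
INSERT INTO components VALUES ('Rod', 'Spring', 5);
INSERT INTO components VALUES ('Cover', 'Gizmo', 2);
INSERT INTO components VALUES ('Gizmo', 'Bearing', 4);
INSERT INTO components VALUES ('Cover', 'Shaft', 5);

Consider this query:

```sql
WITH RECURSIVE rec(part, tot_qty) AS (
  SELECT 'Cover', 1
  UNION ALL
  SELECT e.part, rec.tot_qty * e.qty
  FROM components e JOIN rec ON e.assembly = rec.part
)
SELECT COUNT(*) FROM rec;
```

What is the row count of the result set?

Base: (Cover, tot_qty=1).
Iteration 1: components of {Cover} -> Gizmo = 1*2 = 2, Shaft = 1*5 = 5.
Iteration 2: components of {Gizmo,Shaft} -> Bearing = 2*4 = 8, Rod = 2*1 = 2.
Iteration 3: components of {Bearing,Rod} -> Spring = 2*5 = 10.
Iteration 4: components of {Spring} -> Panel = 10*4 = 40.
Iteration 5: no further components; recursion stops.
Total rows emitted: 7.

7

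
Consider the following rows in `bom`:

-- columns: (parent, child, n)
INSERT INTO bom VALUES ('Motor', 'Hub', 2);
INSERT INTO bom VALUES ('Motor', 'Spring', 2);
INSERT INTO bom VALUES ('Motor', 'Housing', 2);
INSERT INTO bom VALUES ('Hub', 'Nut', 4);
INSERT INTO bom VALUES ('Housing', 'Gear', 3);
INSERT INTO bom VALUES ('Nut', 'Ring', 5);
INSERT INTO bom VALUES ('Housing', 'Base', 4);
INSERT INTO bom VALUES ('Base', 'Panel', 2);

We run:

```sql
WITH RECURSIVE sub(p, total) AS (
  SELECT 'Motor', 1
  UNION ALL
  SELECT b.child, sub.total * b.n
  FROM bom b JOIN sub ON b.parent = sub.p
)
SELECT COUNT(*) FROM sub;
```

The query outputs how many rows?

Base: (Motor, total=1).
Iteration 1: components of {Motor} -> Housing = 1*2 = 2, Hub = 1*2 = 2, Spring = 1*2 = 2.
Iteration 2: components of {Housing,Hub,Spring} -> Base = 2*4 = 8, Gear = 2*3 = 6, Nut = 2*4 = 8.
Iteration 3: components of {Base,Gear,Nut} -> Panel = 8*2 = 16, Ring = 8*5 = 40.
Iteration 4: no further components; recursion stops.
Total rows emitted: 9.

9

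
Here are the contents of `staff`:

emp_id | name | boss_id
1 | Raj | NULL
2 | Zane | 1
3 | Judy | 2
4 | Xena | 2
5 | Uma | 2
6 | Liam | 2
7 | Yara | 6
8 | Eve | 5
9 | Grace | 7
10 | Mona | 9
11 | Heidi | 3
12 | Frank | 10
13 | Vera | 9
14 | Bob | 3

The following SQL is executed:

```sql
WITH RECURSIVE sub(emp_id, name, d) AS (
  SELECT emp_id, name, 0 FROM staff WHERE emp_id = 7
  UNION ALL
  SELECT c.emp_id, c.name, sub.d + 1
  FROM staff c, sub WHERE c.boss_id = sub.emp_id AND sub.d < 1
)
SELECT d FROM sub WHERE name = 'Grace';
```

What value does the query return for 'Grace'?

Base: emp_id=7 (Yara) at d 0.
Iteration 1: rows with boss_id in {7} -> Grace (id 9, d 1).
Iteration 2: d < 1 fails for all current rows; recursion stops.

1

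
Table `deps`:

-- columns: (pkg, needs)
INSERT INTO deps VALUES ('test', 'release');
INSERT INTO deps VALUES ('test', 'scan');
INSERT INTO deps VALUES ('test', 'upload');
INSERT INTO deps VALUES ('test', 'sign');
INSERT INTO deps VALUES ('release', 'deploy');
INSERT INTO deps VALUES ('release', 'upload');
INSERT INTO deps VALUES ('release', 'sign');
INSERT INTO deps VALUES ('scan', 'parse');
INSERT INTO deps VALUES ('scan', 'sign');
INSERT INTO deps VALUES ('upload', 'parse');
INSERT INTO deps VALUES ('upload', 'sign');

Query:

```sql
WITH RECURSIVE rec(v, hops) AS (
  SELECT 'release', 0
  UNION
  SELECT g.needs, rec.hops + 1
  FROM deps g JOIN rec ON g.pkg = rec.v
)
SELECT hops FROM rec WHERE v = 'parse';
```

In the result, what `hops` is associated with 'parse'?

2

Base: (release, hops=0).
Iteration 1: edges from {release} -> (deploy, hops=1), (sign, hops=1), (upload, hops=1).
Iteration 2: edges from {deploy,sign,upload} -> (parse, hops=2), (sign, hops=2).
Iteration 3: no outgoing edges from {parse,sign}; recursion stops.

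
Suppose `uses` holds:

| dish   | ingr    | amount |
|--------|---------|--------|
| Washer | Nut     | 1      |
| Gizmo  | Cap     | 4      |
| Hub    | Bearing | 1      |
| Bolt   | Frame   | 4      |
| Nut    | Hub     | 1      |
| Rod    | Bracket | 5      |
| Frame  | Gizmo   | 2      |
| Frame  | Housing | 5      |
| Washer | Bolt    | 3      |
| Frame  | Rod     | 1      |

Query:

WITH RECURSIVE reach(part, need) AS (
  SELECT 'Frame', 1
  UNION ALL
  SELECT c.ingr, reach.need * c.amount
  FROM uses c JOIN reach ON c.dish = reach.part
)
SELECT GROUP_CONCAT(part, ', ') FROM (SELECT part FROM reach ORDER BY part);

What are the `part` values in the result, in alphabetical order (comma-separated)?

Base: (Frame, need=1).
Iteration 1: components of {Frame} -> Gizmo = 1*2 = 2, Housing = 1*5 = 5, Rod = 1*1 = 1.
Iteration 2: components of {Gizmo,Housing,Rod} -> Bracket = 1*5 = 5, Cap = 2*4 = 8.
Iteration 3: no further components; recursion stops.

Bracket, Cap, Frame, Gizmo, Housing, Rod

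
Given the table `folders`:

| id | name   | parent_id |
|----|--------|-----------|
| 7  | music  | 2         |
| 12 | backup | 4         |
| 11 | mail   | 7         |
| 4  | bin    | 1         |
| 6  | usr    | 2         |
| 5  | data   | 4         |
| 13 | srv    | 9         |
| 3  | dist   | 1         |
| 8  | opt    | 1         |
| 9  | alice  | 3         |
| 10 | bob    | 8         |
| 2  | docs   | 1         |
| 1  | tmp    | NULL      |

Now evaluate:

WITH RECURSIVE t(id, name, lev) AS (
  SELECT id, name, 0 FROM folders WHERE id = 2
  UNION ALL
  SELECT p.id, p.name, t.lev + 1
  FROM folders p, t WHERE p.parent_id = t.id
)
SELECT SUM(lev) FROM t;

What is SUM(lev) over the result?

Base: id=2 (docs) at lev 0.
Iteration 1: rows with parent_id in {2} -> usr (id 6, lev 1), music (id 7, lev 1).
Iteration 2: rows with parent_id in {6,7} -> mail (id 11, lev 2).
Iteration 3: no rows with parent_id in {11}; recursion stops.
SUM(lev) = 0 + 1 + 1 + 2 = 4.

4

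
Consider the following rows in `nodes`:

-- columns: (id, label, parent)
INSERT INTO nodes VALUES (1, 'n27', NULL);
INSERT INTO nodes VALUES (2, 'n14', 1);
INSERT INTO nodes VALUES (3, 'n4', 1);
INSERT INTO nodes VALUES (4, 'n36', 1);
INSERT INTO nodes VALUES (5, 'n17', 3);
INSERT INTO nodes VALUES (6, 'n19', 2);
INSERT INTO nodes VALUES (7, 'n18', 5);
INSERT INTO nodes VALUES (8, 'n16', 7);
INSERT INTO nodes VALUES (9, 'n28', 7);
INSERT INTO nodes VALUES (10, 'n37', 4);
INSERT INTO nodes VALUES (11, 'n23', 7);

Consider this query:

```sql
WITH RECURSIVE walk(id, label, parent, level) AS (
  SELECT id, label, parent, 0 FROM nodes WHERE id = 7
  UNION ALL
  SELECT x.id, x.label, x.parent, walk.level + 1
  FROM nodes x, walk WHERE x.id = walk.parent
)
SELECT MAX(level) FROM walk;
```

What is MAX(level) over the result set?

3

Base: id=7 (n18), parent=5, level 0.
Iteration 1: join on id=5 -> n17 (id 5, parent=3, level 1).
Iteration 2: join on id=3 -> n4 (id 3, parent=1, level 2).
Iteration 3: join on id=1 -> n27 (id 1, parent=NULL, level 3).
Iteration 4: parent is NULL; no match; recursion stops.
level values: 0, 1, 2, 3; the maximum is 3.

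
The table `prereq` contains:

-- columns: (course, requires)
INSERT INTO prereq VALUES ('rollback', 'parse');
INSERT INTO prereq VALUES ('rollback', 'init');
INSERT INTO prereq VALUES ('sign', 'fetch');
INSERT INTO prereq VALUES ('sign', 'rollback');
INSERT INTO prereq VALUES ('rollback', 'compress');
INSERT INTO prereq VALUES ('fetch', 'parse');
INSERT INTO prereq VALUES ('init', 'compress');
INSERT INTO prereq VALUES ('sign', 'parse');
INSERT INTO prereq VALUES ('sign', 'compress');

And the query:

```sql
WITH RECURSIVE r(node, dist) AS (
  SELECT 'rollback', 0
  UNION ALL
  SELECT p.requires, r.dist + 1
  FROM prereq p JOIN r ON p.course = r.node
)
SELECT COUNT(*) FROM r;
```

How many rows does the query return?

Base: (rollback, dist=0).
Iteration 1: edges from {rollback} -> (compress, dist=1), (init, dist=1), (parse, dist=1).
Iteration 2: edges from {compress,init,parse} -> (compress, dist=2).
Iteration 3: no outgoing edges from {compress}; recursion stops.
Total rows emitted: 5.

5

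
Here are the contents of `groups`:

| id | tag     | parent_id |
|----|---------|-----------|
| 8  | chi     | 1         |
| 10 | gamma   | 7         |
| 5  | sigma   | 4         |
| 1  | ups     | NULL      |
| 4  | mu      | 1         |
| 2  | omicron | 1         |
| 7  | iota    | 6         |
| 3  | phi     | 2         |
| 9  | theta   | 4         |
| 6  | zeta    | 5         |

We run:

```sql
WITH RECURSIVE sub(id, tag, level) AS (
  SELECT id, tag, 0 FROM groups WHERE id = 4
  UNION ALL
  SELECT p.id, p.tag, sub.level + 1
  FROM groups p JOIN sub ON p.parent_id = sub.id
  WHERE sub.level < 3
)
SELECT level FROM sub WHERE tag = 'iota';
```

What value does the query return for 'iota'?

3

Base: id=4 (mu) at level 0.
Iteration 1: rows with parent_id in {4} -> sigma (id 5, level 1), theta (id 9, level 1).
Iteration 2: rows with parent_id in {5,9} -> zeta (id 6, level 2).
Iteration 3: rows with parent_id in {6} -> iota (id 7, level 3).
Iteration 4: level < 3 fails for all current rows; recursion stops.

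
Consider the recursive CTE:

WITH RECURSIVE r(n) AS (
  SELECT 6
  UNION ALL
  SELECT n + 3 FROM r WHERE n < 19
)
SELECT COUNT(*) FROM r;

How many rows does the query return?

6

Base: n=6.
Iteration 1: 6 < 19 holds -> n = 6 + 3 = 9.
Iteration 2: 9 < 19 holds -> n = 9 + 3 = 12.
Iteration 3: 12 < 19 holds -> n = 12 + 3 = 15.
Iteration 4: 15 < 19 holds -> n = 15 + 3 = 18.
Iteration 5: 18 < 19 holds -> n = 18 + 3 = 21.
Iteration 6: 21 < 19 fails; recursion stops.
Total rows emitted: 6.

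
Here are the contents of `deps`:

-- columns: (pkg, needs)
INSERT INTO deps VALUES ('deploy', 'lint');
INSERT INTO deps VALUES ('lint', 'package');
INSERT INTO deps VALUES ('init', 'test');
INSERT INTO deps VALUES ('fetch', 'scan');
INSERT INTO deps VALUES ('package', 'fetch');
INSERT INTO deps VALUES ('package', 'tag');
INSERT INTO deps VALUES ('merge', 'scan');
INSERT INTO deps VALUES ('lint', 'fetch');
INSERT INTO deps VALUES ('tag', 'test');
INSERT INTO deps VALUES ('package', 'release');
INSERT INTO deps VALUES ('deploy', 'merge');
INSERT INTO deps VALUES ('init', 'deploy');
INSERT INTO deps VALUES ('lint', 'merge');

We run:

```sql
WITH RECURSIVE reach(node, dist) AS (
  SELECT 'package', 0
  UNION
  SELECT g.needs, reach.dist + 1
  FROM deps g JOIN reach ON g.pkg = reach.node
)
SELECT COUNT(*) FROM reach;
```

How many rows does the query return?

Base: (package, dist=0).
Iteration 1: edges from {package} -> (fetch, dist=1), (release, dist=1), (tag, dist=1).
Iteration 2: edges from {fetch,release,tag} -> (scan, dist=2), (test, dist=2).
Iteration 3: no outgoing edges from {scan,test}; recursion stops.
Total rows emitted: 6.

6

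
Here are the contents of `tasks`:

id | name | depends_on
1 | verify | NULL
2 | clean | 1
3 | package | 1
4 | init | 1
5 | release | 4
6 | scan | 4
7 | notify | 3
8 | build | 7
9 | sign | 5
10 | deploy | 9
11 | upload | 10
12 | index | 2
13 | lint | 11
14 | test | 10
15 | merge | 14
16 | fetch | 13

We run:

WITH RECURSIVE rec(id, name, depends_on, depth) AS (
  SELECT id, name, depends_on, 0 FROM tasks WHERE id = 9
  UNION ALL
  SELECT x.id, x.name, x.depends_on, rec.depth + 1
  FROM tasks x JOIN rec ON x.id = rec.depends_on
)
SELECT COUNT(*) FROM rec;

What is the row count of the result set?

Base: id=9 (sign), depends_on=5, depth 0.
Iteration 1: join on id=5 -> release (id 5, depends_on=4, depth 1).
Iteration 2: join on id=4 -> init (id 4, depends_on=1, depth 2).
Iteration 3: join on id=1 -> verify (id 1, depends_on=NULL, depth 3).
Iteration 4: depends_on is NULL; no match; recursion stops.
Total rows emitted: 4.

4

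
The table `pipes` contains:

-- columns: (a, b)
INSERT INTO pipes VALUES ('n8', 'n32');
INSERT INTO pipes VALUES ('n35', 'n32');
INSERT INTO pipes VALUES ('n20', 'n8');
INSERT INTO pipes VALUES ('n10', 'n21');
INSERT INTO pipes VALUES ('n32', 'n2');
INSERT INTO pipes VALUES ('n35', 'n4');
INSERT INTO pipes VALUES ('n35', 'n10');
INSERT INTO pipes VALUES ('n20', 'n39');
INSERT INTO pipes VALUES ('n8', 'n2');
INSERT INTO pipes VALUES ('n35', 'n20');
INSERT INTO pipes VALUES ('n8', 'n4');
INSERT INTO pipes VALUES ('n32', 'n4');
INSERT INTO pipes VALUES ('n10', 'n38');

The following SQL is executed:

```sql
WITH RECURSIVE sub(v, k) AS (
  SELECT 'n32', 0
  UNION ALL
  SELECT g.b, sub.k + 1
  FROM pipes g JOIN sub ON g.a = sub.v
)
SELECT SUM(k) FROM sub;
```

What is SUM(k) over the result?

Base: (n32, k=0).
Iteration 1: edges from {n32} -> (n2, k=1), (n4, k=1).
Iteration 2: no outgoing edges from {n2,n4}; recursion stops.
SUM(k) = 0 + 1 + 1 = 2.

2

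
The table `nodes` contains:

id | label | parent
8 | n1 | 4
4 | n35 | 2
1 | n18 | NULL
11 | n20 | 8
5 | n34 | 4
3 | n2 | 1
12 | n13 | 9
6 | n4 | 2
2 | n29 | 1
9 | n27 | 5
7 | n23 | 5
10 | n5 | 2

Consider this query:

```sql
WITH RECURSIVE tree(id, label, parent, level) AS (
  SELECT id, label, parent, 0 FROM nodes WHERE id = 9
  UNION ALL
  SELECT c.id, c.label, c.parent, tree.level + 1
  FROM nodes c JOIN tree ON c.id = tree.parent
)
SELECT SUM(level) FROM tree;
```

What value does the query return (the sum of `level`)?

Base: id=9 (n27), parent=5, level 0.
Iteration 1: join on id=5 -> n34 (id 5, parent=4, level 1).
Iteration 2: join on id=4 -> n35 (id 4, parent=2, level 2).
Iteration 3: join on id=2 -> n29 (id 2, parent=1, level 3).
Iteration 4: join on id=1 -> n18 (id 1, parent=NULL, level 4).
Iteration 5: parent is NULL; no match; recursion stops.
SUM(level) = 0 + 1 + 2 + 3 + 4 = 10.

10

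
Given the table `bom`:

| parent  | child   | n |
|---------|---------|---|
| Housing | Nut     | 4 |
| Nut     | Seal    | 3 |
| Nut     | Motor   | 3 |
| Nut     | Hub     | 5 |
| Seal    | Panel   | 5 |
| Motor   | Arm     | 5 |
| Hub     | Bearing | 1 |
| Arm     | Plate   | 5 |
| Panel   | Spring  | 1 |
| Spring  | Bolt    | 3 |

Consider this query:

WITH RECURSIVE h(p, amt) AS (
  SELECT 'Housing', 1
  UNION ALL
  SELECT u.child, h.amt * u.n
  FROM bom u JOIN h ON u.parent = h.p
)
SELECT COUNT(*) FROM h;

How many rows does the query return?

Base: (Housing, amt=1).
Iteration 1: components of {Housing} -> Nut = 1*4 = 4.
Iteration 2: components of {Nut} -> Hub = 4*5 = 20, Motor = 4*3 = 12, Seal = 4*3 = 12.
Iteration 3: components of {Hub,Motor,Seal} -> Arm = 12*5 = 60, Bearing = 20*1 = 20, Panel = 12*5 = 60.
Iteration 4: components of {Arm,Bearing,Panel} -> Plate = 60*5 = 300, Spring = 60*1 = 60.
Iteration 5: components of {Plate,Spring} -> Bolt = 60*3 = 180.
Iteration 6: no further components; recursion stops.
Total rows emitted: 11.

11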